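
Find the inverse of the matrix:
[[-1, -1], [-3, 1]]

For [[a,b],[c,d]], inverse = (1/det)·[[d,-b],[-c,a]]
det = (-1)(1) - (-1)(-3) = -1 - 3 = -4
Inverse = (1/-4)·[[1, 1], [3, -1]]
= [[-1/4, -1/4], [-3/4, 1/4]]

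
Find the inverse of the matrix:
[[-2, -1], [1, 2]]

For [[a,b],[c,d]], inverse = (1/det)·[[d,-b],[-c,a]]
det = (-2)(2) - (-1)(1) = -4 - -1 = -3
Inverse = (1/-3)·[[2, 1], [-1, -2]]
= [[-2/3, -1/3], [1/3, 2/3]]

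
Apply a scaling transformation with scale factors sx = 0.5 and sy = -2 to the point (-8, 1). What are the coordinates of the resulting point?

Scaling matrix:
[[0.50, 0], [0, -2]]
Result: (-8 × 0.5, 1 × -2) = (-4, -2)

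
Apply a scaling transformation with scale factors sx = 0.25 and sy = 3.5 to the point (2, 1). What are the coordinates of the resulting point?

Scaling matrix:
[[0.25, 0], [0, 3.50]]
Result: (2 × 0.25, 1 × 3.5) = (0.5, 3.5)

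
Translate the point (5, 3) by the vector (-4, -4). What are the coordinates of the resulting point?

Translation by (-4, -4) (homogeneous matrix [[1, 0, -4], [0, 1, -4], [0, 0, 1]]):
x' = 5 + -4 = 1
y' = 3 + -4 = -1
Result: (1, -1)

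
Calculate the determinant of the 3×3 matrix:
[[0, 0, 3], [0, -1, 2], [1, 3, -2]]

Expansion along first row:
det = 0·det([[-1,2],[3,-2]]) - 0·det([[0,2],[1,-2]]) + 3·det([[0,-1],[1,3]])
    = 0·(-1·-2 - 2·3) - 0·(0·-2 - 2·1) + 3·(0·3 - -1·1)
    = 0·-4 - 0·-2 + 3·1
    = 0 + 0 + 3 = 3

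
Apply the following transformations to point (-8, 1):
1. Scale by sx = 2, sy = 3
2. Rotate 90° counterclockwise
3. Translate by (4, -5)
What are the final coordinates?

Step 1: Scale → (-16, 3)
Step 2: Rotate 90° → (-3, -16)
Step 3: Translate → (1, -21)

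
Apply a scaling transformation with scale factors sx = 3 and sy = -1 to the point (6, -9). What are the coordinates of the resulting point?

Scaling matrix:
[[3, 0], [0, -1]]
Result: (6 × 3, -9 × -1) = (18, 9)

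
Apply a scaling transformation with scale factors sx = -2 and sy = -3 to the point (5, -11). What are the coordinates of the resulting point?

Scaling matrix:
[[-2, 0], [0, -3]]
Result: (5 × -2, -11 × -3) = (-10, 33)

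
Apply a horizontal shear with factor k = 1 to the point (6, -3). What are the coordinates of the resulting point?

Shear matrix for horizontal shear with factor k = 1:
[[1, 1], [0, 1]]
Result: (6, -3) → (3, -3)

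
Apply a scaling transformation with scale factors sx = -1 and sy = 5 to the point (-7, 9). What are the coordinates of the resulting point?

Scaling matrix:
[[-1, 0], [0, 5]]
Result: (-7 × -1, 9 × 5) = (7, 45)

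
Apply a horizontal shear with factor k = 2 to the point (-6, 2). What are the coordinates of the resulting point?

Shear matrix for horizontal shear with factor k = 2:
[[1, 2], [0, 1]]
Result: (-6, 2) → (-2, 2)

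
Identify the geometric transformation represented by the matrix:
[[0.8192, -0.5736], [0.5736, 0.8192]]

This matrix represents: rotation by 35° counterclockwise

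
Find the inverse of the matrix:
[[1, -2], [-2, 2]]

For [[a,b],[c,d]], inverse = (1/det)·[[d,-b],[-c,a]]
det = (1)(2) - (-2)(-2) = 2 - 4 = -2
Inverse = (1/-2)·[[2, 2], [2, 1]]
= [[-1, -1], [-1, -1/2]]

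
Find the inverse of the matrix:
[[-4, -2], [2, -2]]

For [[a,b],[c,d]], inverse = (1/det)·[[d,-b],[-c,a]]
det = (-4)(-2) - (-2)(2) = 8 - -4 = 12
Inverse = (1/12)·[[-2, 2], [-2, -4]]
= [[-1/6, 1/6], [-1/6, -1/3]]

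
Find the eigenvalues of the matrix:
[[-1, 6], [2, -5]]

Characteristic equation: det(A - λI) = 0
λ² - (trace)λ + (det) = 0
trace = -1 + -5 = -6, det = (-1)(-5) - (6)(2) = -7
λ² - (-6)λ + (-7) = 0
λ = (-6 ± √((-6)² - 4·(-7))) / 2 = (-6 ± √64) / 2
Solving: λ = -7, 1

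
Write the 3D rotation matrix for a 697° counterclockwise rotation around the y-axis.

Rotation matrix for counterclockwise 697° around y-axis:
cos(697°) = 0.9205, sin(697°) = -0.3907
Result: [[0.9205, 0, -0.3907], [0, 1, 0], [0.3907, 0, 0.9205]]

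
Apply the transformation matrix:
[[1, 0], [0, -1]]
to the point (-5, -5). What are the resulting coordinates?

Matrix multiplication:
[[1, 0], [0, -1]] × [-5, -5]ᵀ
= [(1)(-5) + (0)(-5), (0)(-5) + (-1)(-5)]ᵀ
= [-5, 5]ᵀ
Result: (-5, 5)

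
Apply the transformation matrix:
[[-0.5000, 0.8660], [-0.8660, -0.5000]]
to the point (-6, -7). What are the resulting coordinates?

Matrix multiplication:
[[-0.5000, 0.8660], [-0.8660, -0.5000]] × [-6, -7]ᵀ
= [(-0.5000)(-6) + (0.8660)(-7), (-0.8660)(-6) + (-0.5000)(-7)]ᵀ
= [-3.0620, 8.6960]ᵀ
Result: (-3.0620, 8.6960)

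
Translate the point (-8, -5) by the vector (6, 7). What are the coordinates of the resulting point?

Translation by (6, 7) (homogeneous matrix [[1, 0, 6], [0, 1, 7], [0, 0, 1]]):
x' = -8 + 6 = -2
y' = -5 + 7 = 2
Result: (-2, 2)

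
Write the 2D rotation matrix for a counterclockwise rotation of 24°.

Rotation matrix formula: [[cos θ, -sin θ], [sin θ, cos θ]]
For θ = 24°:
cos(24°) = 0.9135
sin(24°) = 0.4067
Result: [[0.9135, -0.4067], [0.4067, 0.9135]]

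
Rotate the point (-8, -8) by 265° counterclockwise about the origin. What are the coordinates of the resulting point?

Rotation matrix for 265°: [[cos 265°, -sin 265°], [sin 265°, cos 265°]] ≈ [[-0.087156, 0.996195], [-0.996195, -0.087156]]
[[-0.087156, 0.996195], [-0.996195, -0.087156]] × [-8, -8]ᵀ ≈ [-7.2723, 8.6668]ᵀ
Result: (-7.2723, 8.6668)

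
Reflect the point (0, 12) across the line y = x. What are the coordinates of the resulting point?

Reflection across line y = x: (0, 12) → (12, 0)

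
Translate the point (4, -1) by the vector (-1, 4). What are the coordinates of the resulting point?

Translation by (-1, 4) (homogeneous matrix [[1, 0, -1], [0, 1, 4], [0, 0, 1]]):
x' = 4 + -1 = 3
y' = -1 + 4 = 3
Result: (3, 3)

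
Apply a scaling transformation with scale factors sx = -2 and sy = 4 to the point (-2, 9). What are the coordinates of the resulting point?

Scaling matrix:
[[-2, 0], [0, 4]]
Result: (-2 × -2, 9 × 4) = (4, 36)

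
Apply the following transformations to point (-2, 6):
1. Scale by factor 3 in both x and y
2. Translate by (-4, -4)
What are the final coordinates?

Step 1: Scale (-2, 6) by 3 → (-6, 18)
Step 2: Translate by (-4, -4) → (-10, 14)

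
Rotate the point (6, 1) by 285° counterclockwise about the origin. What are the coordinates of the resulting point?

Rotation matrix for 285°: [[cos 285°, -sin 285°], [sin 285°, cos 285°]] ≈ [[0.258819, 0.965926], [-0.965926, 0.258819]]
[[0.258819, 0.965926], [-0.965926, 0.258819]] × [6, 1]ᵀ ≈ [2.5188, -5.5367]ᵀ
Result: (2.5188, -5.5367)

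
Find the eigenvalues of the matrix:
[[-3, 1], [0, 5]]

Characteristic equation: det(A - λI) = 0
λ² - (trace)λ + (det) = 0
trace = -3 + 5 = 2, det = (-3)(5) - (1)(0) = -15
λ² - (2)λ + (-15) = 0
λ = (2 ± √((2)² - 4·(-15))) / 2 = (2 ± √64) / 2
Solving: λ = -3, 5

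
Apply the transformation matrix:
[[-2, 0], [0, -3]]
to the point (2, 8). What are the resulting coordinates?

Matrix multiplication:
[[-2, 0], [0, -3]] × [2, 8]ᵀ
= [(-2)(2) + (0)(8), (0)(2) + (-3)(8)]ᵀ
= [-4, -24]ᵀ
Result: (-4, -24)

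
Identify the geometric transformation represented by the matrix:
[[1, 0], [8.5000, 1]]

This matrix represents: vertical shear with factor 8.5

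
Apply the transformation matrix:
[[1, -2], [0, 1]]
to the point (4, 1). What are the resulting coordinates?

Matrix multiplication:
[[1, -2], [0, 1]] × [4, 1]ᵀ
= [(1)(4) + (-2)(1), (0)(4) + (1)(1)]ᵀ
= [2, 1]ᵀ
Result: (2, 1)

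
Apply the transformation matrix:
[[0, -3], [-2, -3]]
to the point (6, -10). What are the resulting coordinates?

Matrix multiplication:
[[0, -3], [-2, -3]] × [6, -10]ᵀ
= [(0)(6) + (-3)(-10), (-2)(6) + (-3)(-10)]ᵀ
= [30, 18]ᵀ
Result: (30, 18)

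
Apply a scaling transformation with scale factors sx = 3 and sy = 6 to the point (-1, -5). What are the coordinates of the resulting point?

Scaling matrix:
[[3, 0], [0, 6]]
Result: (-1 × 3, -5 × 6) = (-3, -30)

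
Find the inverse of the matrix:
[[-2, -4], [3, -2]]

For [[a,b],[c,d]], inverse = (1/det)·[[d,-b],[-c,a]]
det = (-2)(-2) - (-4)(3) = 4 - -12 = 16
Inverse = (1/16)·[[-2, 4], [-3, -2]]
= [[-1/8, 1/4], [-3/16, -1/8]]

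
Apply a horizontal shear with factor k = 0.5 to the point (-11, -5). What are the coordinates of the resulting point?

Shear matrix for horizontal shear with factor k = 0.5:
[[1, 0.50], [0, 1]]
Result: (-11, -5) → (-13.5, -5)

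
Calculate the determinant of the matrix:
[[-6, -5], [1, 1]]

For a 2×2 matrix [[a, b], [c, d]], det = ad - bc
det = (-6)(1) - (-5)(1) = -6 - -5 = -1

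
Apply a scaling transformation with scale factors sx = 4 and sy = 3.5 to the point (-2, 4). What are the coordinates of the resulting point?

Scaling matrix:
[[4, 0], [0, 3.50]]
Result: (-2 × 4, 4 × 3.5) = (-8, 14)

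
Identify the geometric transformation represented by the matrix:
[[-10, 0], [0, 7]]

This matrix represents: non-uniform scaling by sx = -10, sy = 7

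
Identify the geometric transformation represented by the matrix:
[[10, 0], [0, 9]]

This matrix represents: non-uniform scaling by sx = 10, sy = 9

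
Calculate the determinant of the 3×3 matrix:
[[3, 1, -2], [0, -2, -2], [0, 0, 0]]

Expansion along first row:
det = 3·det([[-2,-2],[0,0]]) - 1·det([[0,-2],[0,0]]) + -2·det([[0,-2],[0,0]])
    = 3·(-2·0 - -2·0) - 1·(0·0 - -2·0) + -2·(0·0 - -2·0)
    = 3·0 - 1·0 + -2·0
    = 0 + 0 + 0 = 0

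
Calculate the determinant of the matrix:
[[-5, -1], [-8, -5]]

For a 2×2 matrix [[a, b], [c, d]], det = ad - bc
det = (-5)(-5) - (-1)(-8) = 25 - 8 = 17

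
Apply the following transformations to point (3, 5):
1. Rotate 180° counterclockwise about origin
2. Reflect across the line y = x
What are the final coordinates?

Step 1: Rotate 180° → (-3, -5)
Step 2: Reflect across line y = x → (-5, -3)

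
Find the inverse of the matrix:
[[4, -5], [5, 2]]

For [[a,b],[c,d]], inverse = (1/det)·[[d,-b],[-c,a]]
det = (4)(2) - (-5)(5) = 8 - -25 = 33
Inverse = (1/33)·[[2, 5], [-5, 4]]
= [[2/33, 5/33], [-5/33, 4/33]]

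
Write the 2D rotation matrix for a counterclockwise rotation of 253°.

Rotation matrix formula: [[cos θ, -sin θ], [sin θ, cos θ]]
For θ = 253°:
cos(253°) = -0.2924
sin(253°) = -0.9563
Result: [[-0.2924, 0.9563], [-0.9563, -0.2924]]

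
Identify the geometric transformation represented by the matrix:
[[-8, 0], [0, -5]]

This matrix represents: non-uniform scaling by sx = -8, sy = -5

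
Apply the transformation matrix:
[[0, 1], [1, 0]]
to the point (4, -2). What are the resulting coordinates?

Matrix multiplication:
[[0, 1], [1, 0]] × [4, -2]ᵀ
= [(0)(4) + (1)(-2), (1)(4) + (0)(-2)]ᵀ
= [-2, 4]ᵀ
Result: (-2, 4)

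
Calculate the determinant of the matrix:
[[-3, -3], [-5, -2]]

For a 2×2 matrix [[a, b], [c, d]], det = ad - bc
det = (-3)(-2) - (-3)(-5) = 6 - 15 = -9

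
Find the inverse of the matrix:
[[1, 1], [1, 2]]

For [[a,b],[c,d]], inverse = (1/det)·[[d,-b],[-c,a]]
det = (1)(2) - (1)(1) = 2 - 1 = 1
Inverse = [[2, -1], [-1, 1]]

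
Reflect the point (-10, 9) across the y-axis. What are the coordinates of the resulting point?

Reflection across y-axis: (-10, 9) → (10, 9)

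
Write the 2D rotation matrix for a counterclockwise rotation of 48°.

Rotation matrix formula: [[cos θ, -sin θ], [sin θ, cos θ]]
For θ = 48°:
cos(48°) = 0.6691
sin(48°) = 0.7431
Result: [[0.6691, -0.7431], [0.7431, 0.6691]]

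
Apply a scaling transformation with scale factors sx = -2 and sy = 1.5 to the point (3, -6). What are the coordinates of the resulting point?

Scaling matrix:
[[-2, 0], [0, 1.50]]
Result: (3 × -2, -6 × 1.5) = (-6, -9)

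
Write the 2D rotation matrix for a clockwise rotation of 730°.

Rotation matrix formula: [[cos θ, -sin θ], [sin θ, cos θ]]
A clockwise rotation by 730° is equivalent to a counterclockwise rotation by -730°.
For θ = -730°:
cos(-730°) = 0.9848
sin(-730°) = -0.1736
Result: [[0.9848, 0.1736], [-0.1736, 0.9848]]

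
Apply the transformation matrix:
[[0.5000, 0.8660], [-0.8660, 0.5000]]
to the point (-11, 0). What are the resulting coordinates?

Matrix multiplication:
[[0.5000, 0.8660], [-0.8660, 0.5000]] × [-11, 0]ᵀ
= [(0.5000)(-11) + (0.8660)(0), (-0.8660)(-11) + (0.5000)(0)]ᵀ
= [-5.5000, 9.5260]ᵀ
Result: (-5.5000, 9.5260)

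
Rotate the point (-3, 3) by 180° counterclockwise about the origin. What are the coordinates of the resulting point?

Rotation matrix for 180°: [[cos 180°, -sin 180°], [sin 180°, cos 180°]] = [[-1, 0], [0, -1]]
[[-1, 0], [0, -1]] × [-3, 3]ᵀ = [3, -3]ᵀ
Result: (3, -3)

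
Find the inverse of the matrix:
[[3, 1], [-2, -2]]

For [[a,b],[c,d]], inverse = (1/det)·[[d,-b],[-c,a]]
det = (3)(-2) - (1)(-2) = -6 - -2 = -4
Inverse = (1/-4)·[[-2, -1], [2, 3]]
= [[1/2, 1/4], [-1/2, -3/4]]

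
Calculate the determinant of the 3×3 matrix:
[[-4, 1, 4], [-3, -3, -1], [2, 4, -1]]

Expansion along first row:
det = -4·det([[-3,-1],[4,-1]]) - 1·det([[-3,-1],[2,-1]]) + 4·det([[-3,-3],[2,4]])
    = -4·(-3·-1 - -1·4) - 1·(-3·-1 - -1·2) + 4·(-3·4 - -3·2)
    = -4·7 - 1·5 + 4·-6
    = -28 + -5 + -24 = -57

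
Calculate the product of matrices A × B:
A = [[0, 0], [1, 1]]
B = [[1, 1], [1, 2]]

Matrix multiplication:
C[0][0] = 0×1 + 0×1 = 0
C[0][1] = 0×1 + 0×2 = 0
C[1][0] = 1×1 + 1×1 = 2
C[1][1] = 1×1 + 1×2 = 3
Result: [[0, 0], [2, 3]]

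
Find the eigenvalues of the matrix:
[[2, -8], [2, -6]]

Characteristic equation: det(A - λI) = 0
λ² - (trace)λ + (det) = 0
trace = 2 + -6 = -4, det = (2)(-6) - (-8)(2) = 4
λ² - (-4)λ + (4) = 0
λ = (-4 ± √((-4)² - 4·(4))) / 2 = (-4 ± √0) / 2
Solving: λ = -2, -2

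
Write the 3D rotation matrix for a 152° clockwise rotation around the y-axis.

Rotation matrix for clockwise 152° around y-axis:
A clockwise rotation by 152° is a counterclockwise rotation by -152°.
cos(-152°) = -0.8829, sin(-152°) = -0.4695
Result: [[-0.8829, 0, -0.4695], [0, 1, 0], [0.4695, 0, -0.8829]]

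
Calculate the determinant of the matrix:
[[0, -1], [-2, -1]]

For a 2×2 matrix [[a, b], [c, d]], det = ad - bc
det = (0)(-1) - (-1)(-2) = 0 - 2 = -2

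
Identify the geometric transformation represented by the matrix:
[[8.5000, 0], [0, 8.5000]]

This matrix represents: uniform scaling by factor 8.5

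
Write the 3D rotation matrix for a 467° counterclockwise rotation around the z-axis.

Rotation matrix for counterclockwise 467° around z-axis:
cos(467°) = -0.2924, sin(467°) = 0.9563
Result: [[-0.2924, -0.9563, 0], [0.9563, -0.2924, 0], [0, 0, 1]]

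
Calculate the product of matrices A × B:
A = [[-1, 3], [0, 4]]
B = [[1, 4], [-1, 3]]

Matrix multiplication:
C[0][0] = -1×1 + 3×-1 = -4
C[0][1] = -1×4 + 3×3 = 5
C[1][0] = 0×1 + 4×-1 = -4
C[1][1] = 0×4 + 4×3 = 12
Result: [[-4, 5], [-4, 12]]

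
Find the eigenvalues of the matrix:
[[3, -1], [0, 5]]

Characteristic equation: det(A - λI) = 0
λ² - (trace)λ + (det) = 0
trace = 3 + 5 = 8, det = (3)(5) - (-1)(0) = 15
λ² - (8)λ + (15) = 0
λ = (8 ± √((8)² - 4·(15))) / 2 = (8 ± √4) / 2
Solving: λ = 3, 5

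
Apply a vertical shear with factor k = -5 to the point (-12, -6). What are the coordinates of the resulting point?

Shear matrix for vertical shear with factor k = -5:
[[1, 0], [-5, 1]]
Result: (-12, -6) → (-12, 54)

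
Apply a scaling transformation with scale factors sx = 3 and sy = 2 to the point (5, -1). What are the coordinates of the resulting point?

Scaling matrix:
[[3, 0], [0, 2]]
Result: (5 × 3, -1 × 2) = (15, -2)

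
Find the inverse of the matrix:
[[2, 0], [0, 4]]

For [[a,b],[c,d]], inverse = (1/det)·[[d,-b],[-c,a]]
det = (2)(4) - (0)(0) = 8 - 0 = 8
Inverse = (1/8)·[[4, 0], [0, 2]]
= [[1/2, 0], [0, 1/4]]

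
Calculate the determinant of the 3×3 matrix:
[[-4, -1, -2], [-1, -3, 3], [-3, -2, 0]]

Expansion along first row:
det = -4·det([[-3,3],[-2,0]]) - -1·det([[-1,3],[-3,0]]) + -2·det([[-1,-3],[-3,-2]])
    = -4·(-3·0 - 3·-2) - -1·(-1·0 - 3·-3) + -2·(-1·-2 - -3·-3)
    = -4·6 - -1·9 + -2·-7
    = -24 + 9 + 14 = -1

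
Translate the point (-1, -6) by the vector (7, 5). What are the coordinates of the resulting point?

Translation by (7, 5) (homogeneous matrix [[1, 0, 7], [0, 1, 5], [0, 0, 1]]):
x' = -1 + 7 = 6
y' = -6 + 5 = -1
Result: (6, -1)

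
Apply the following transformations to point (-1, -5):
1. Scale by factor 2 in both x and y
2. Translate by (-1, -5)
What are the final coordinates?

Step 1: Scale (-1, -5) by 2 → (-2, -10)
Step 2: Translate by (-1, -5) → (-3, -15)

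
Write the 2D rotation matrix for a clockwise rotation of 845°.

Rotation matrix formula: [[cos θ, -sin θ], [sin θ, cos θ]]
A clockwise rotation by 845° is equivalent to a counterclockwise rotation by -845°.
For θ = -845°:
cos(-845°) = -0.5736
sin(-845°) = -0.8192
Result: [[-0.5736, 0.8192], [-0.8192, -0.5736]]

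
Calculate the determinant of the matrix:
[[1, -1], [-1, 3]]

For a 2×2 matrix [[a, b], [c, d]], det = ad - bc
det = (1)(3) - (-1)(-1) = 3 - 1 = 2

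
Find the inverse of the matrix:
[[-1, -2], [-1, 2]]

For [[a,b],[c,d]], inverse = (1/det)·[[d,-b],[-c,a]]
det = (-1)(2) - (-2)(-1) = -2 - 2 = -4
Inverse = (1/-4)·[[2, 2], [1, -1]]
= [[-1/2, -1/2], [-1/4, 1/4]]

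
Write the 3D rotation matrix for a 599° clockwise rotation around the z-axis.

Rotation matrix for clockwise 599° around z-axis:
A clockwise rotation by 599° is a counterclockwise rotation by -599°.
cos(-599°) = -0.5150, sin(-599°) = 0.8572
Result: [[-0.5150, -0.8572, 0], [0.8572, -0.5150, 0], [0, 0, 1]]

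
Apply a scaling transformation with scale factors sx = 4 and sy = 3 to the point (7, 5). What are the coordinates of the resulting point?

Scaling matrix:
[[4, 0], [0, 3]]
Result: (7 × 4, 5 × 3) = (28, 15)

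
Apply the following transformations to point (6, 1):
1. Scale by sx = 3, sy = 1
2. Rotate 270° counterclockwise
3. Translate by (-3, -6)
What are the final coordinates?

Step 1: Scale → (18, 1)
Step 2: Rotate 270° → (1, -18)
Step 3: Translate → (-2, -24)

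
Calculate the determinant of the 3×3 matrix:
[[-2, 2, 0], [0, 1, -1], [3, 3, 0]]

Expansion along first row:
det = -2·det([[1,-1],[3,0]]) - 2·det([[0,-1],[3,0]]) + 0·det([[0,1],[3,3]])
    = -2·(1·0 - -1·3) - 2·(0·0 - -1·3) + 0·(0·3 - 1·3)
    = -2·3 - 2·3 + 0·-3
    = -6 + -6 + 0 = -12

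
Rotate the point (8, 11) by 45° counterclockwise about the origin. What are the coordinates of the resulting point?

Rotation matrix for 45°: [[cos 45°, -sin 45°], [sin 45°, cos 45°]] ≈ [[0.707107, -0.707107], [0.707107, 0.707107]]
[[0.707107, -0.707107], [0.707107, 0.707107]] × [8, 11]ᵀ ≈ [-2.1213, 13.4350]ᵀ
Result: (-2.1213, 13.4350)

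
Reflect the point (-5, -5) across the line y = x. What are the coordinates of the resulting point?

Reflection across line y = x: (-5, -5) → (-5, -5)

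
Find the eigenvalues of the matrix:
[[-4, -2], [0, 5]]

Characteristic equation: det(A - λI) = 0
λ² - (trace)λ + (det) = 0
trace = -4 + 5 = 1, det = (-4)(5) - (-2)(0) = -20
λ² - (1)λ + (-20) = 0
λ = (1 ± √((1)² - 4·(-20))) / 2 = (1 ± √81) / 2
Solving: λ = -4, 5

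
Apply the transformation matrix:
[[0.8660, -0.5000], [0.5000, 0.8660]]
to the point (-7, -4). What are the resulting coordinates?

Matrix multiplication:
[[0.8660, -0.5000], [0.5000, 0.8660]] × [-7, -4]ᵀ
= [(0.8660)(-7) + (-0.5000)(-4), (0.5000)(-7) + (0.8660)(-4)]ᵀ
= [-4.0620, -6.9640]ᵀ
Result: (-4.0620, -6.9640)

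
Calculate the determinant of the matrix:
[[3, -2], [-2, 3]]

For a 2×2 matrix [[a, b], [c, d]], det = ad - bc
det = (3)(3) - (-2)(-2) = 9 - 4 = 5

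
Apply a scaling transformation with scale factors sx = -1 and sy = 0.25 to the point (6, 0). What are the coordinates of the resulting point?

Scaling matrix:
[[-1, 0], [0, 0.25]]
Result: (6 × -1, 0 × 0.25) = (-6, 0)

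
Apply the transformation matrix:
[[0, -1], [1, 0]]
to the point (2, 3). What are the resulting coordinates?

Matrix multiplication:
[[0, -1], [1, 0]] × [2, 3]ᵀ
= [(0)(2) + (-1)(3), (1)(2) + (0)(3)]ᵀ
= [-3, 2]ᵀ
Result: (-3, 2)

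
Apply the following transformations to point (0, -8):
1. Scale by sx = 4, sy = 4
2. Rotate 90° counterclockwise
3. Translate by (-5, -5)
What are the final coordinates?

Step 1: Scale → (0, -32)
Step 2: Rotate 90° → (32, 0)
Step 3: Translate → (27, -5)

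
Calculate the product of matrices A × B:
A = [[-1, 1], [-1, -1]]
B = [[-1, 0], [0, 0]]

Matrix multiplication:
C[0][0] = -1×-1 + 1×0 = 1
C[0][1] = -1×0 + 1×0 = 0
C[1][0] = -1×-1 + -1×0 = 1
C[1][1] = -1×0 + -1×0 = 0
Result: [[1, 0], [1, 0]]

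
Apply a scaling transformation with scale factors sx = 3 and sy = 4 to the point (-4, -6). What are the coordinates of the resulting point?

Scaling matrix:
[[3, 0], [0, 4]]
Result: (-4 × 3, -6 × 4) = (-12, -24)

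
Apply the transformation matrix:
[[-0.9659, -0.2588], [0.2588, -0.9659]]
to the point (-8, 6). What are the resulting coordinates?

Matrix multiplication:
[[-0.9659, -0.2588], [0.2588, -0.9659]] × [-8, 6]ᵀ
= [(-0.9659)(-8) + (-0.2588)(6), (0.2588)(-8) + (-0.9659)(6)]ᵀ
= [6.1744, -7.8658]ᵀ
Result: (6.1744, -7.8658)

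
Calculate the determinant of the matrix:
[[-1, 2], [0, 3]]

For a 2×2 matrix [[a, b], [c, d]], det = ad - bc
det = (-1)(3) - (2)(0) = -3 - 0 = -3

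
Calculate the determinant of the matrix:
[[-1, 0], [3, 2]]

For a 2×2 matrix [[a, b], [c, d]], det = ad - bc
det = (-1)(2) - (0)(3) = -2 - 0 = -2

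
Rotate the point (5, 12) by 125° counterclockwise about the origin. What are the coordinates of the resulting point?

Rotation matrix for 125°: [[cos 125°, -sin 125°], [sin 125°, cos 125°]] ≈ [[-0.573576, -0.819152], [0.819152, -0.573576]]
[[-0.573576, -0.819152], [0.819152, -0.573576]] × [5, 12]ᵀ ≈ [-12.6977, -2.7872]ᵀ
Result: (-12.6977, -2.7872)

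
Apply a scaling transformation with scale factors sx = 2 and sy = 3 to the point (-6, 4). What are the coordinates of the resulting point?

Scaling matrix:
[[2, 0], [0, 3]]
Result: (-6 × 2, 4 × 3) = (-12, 12)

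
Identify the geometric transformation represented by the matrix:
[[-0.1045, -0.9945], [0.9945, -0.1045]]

This matrix represents: rotation by 96° counterclockwise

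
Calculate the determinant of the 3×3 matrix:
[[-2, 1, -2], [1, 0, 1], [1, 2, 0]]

Expansion along first row:
det = -2·det([[0,1],[2,0]]) - 1·det([[1,1],[1,0]]) + -2·det([[1,0],[1,2]])
    = -2·(0·0 - 1·2) - 1·(1·0 - 1·1) + -2·(1·2 - 0·1)
    = -2·-2 - 1·-1 + -2·2
    = 4 + 1 + -4 = 1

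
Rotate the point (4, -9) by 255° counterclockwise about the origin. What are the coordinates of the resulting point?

Rotation matrix for 255°: [[cos 255°, -sin 255°], [sin 255°, cos 255°]] ≈ [[-0.258819, 0.965926], [-0.965926, -0.258819]]
[[-0.258819, 0.965926], [-0.965926, -0.258819]] × [4, -9]ᵀ ≈ [-9.7286, -1.5343]ᵀ
Result: (-9.7286, -1.5343)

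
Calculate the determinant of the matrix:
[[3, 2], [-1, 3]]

For a 2×2 matrix [[a, b], [c, d]], det = ad - bc
det = (3)(3) - (2)(-1) = 9 - -2 = 11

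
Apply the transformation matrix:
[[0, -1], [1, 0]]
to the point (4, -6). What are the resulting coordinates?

Matrix multiplication:
[[0, -1], [1, 0]] × [4, -6]ᵀ
= [(0)(4) + (-1)(-6), (1)(4) + (0)(-6)]ᵀ
= [6, 4]ᵀ
Result: (6, 4)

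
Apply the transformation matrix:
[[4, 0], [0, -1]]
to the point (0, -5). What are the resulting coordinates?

Matrix multiplication:
[[4, 0], [0, -1]] × [0, -5]ᵀ
= [(4)(0) + (0)(-5), (0)(0) + (-1)(-5)]ᵀ
= [0, 5]ᵀ
Result: (0, 5)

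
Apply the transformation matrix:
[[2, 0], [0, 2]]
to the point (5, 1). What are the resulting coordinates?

Matrix multiplication:
[[2, 0], [0, 2]] × [5, 1]ᵀ
= [(2)(5) + (0)(1), (0)(5) + (2)(1)]ᵀ
= [10, 2]ᵀ
Result: (10, 2)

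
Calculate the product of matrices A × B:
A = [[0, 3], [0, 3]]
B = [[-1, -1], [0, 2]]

Matrix multiplication:
C[0][0] = 0×-1 + 3×0 = 0
C[0][1] = 0×-1 + 3×2 = 6
C[1][0] = 0×-1 + 3×0 = 0
C[1][1] = 0×-1 + 3×2 = 6
Result: [[0, 6], [0, 6]]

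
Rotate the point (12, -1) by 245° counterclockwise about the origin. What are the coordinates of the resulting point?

Rotation matrix for 245°: [[cos 245°, -sin 245°], [sin 245°, cos 245°]] ≈ [[-0.422618, 0.906308], [-0.906308, -0.422618]]
[[-0.422618, 0.906308], [-0.906308, -0.422618]] × [12, -1]ᵀ ≈ [-5.9777, -10.4531]ᵀ
Result: (-5.9777, -10.4531)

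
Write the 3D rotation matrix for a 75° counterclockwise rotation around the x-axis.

Rotation matrix for counterclockwise 75° around x-axis:
cos(75°) = 0.2588, sin(75°) = 0.9659
Result: [[1, 0, 0], [0, 0.2588, -0.9659], [0, 0.9659, 0.2588]]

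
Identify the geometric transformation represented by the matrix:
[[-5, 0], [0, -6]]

This matrix represents: non-uniform scaling by sx = -5, sy = -6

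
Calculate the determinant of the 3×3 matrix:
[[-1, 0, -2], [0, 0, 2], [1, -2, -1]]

Expansion along first row:
det = -1·det([[0,2],[-2,-1]]) - 0·det([[0,2],[1,-1]]) + -2·det([[0,0],[1,-2]])
    = -1·(0·-1 - 2·-2) - 0·(0·-1 - 2·1) + -2·(0·-2 - 0·1)
    = -1·4 - 0·-2 + -2·0
    = -4 + 0 + 0 = -4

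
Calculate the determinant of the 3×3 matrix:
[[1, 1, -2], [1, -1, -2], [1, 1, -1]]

Expansion along first row:
det = 1·det([[-1,-2],[1,-1]]) - 1·det([[1,-2],[1,-1]]) + -2·det([[1,-1],[1,1]])
    = 1·(-1·-1 - -2·1) - 1·(1·-1 - -2·1) + -2·(1·1 - -1·1)
    = 1·3 - 1·1 + -2·2
    = 3 + -1 + -4 = -2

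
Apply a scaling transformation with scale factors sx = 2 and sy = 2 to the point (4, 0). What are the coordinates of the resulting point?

Scaling matrix:
[[2, 0], [0, 2]]
Result: (4 × 2, 0 × 2) = (8, 0)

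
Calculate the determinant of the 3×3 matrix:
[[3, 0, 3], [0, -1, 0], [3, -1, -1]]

Expansion along first row:
det = 3·det([[-1,0],[-1,-1]]) - 0·det([[0,0],[3,-1]]) + 3·det([[0,-1],[3,-1]])
    = 3·(-1·-1 - 0·-1) - 0·(0·-1 - 0·3) + 3·(0·-1 - -1·3)
    = 3·1 - 0·0 + 3·3
    = 3 + 0 + 9 = 12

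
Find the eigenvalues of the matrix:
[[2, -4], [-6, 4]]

Characteristic equation: det(A - λI) = 0
λ² - (trace)λ + (det) = 0
trace = 2 + 4 = 6, det = (2)(4) - (-4)(-6) = -16
λ² - (6)λ + (-16) = 0
λ = (6 ± √((6)² - 4·(-16))) / 2 = (6 ± √100) / 2
Solving: λ = -2, 8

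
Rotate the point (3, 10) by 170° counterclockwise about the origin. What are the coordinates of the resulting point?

Rotation matrix for 170°: [[cos 170°, -sin 170°], [sin 170°, cos 170°]] ≈ [[-0.984808, -0.173648], [0.173648, -0.984808]]
[[-0.984808, -0.173648], [0.173648, -0.984808]] × [3, 10]ᵀ ≈ [-4.6909, -9.3271]ᵀ
Result: (-4.6909, -9.3271)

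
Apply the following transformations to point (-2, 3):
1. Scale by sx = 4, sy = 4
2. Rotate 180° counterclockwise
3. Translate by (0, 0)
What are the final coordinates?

Step 1: Scale → (-8, 12)
Step 2: Rotate 180° → (8, -12)
Step 3: Translate → (8, -12)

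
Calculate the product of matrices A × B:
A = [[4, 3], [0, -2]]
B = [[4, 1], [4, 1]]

Matrix multiplication:
C[0][0] = 4×4 + 3×4 = 28
C[0][1] = 4×1 + 3×1 = 7
C[1][0] = 0×4 + -2×4 = -8
C[1][1] = 0×1 + -2×1 = -2
Result: [[28, 7], [-8, -2]]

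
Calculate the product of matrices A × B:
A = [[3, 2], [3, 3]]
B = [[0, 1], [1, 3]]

Matrix multiplication:
C[0][0] = 3×0 + 2×1 = 2
C[0][1] = 3×1 + 2×3 = 9
C[1][0] = 3×0 + 3×1 = 3
C[1][1] = 3×1 + 3×3 = 12
Result: [[2, 9], [3, 12]]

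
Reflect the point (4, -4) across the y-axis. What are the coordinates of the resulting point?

Reflection across y-axis: (4, -4) → (-4, -4)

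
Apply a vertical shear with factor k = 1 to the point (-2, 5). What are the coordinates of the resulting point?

Shear matrix for vertical shear with factor k = 1:
[[1, 0], [1, 1]]
Result: (-2, 5) → (-2, 3)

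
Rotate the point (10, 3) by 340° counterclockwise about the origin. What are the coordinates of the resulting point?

Rotation matrix for 340°: [[cos 340°, -sin 340°], [sin 340°, cos 340°]] ≈ [[0.939693, 0.342020], [-0.342020, 0.939693]]
[[0.939693, 0.342020], [-0.342020, 0.939693]] × [10, 3]ᵀ ≈ [10.4230, -0.6011]ᵀ
Result: (10.4230, -0.6011)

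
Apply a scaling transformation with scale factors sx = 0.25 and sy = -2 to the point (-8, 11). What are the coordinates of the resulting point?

Scaling matrix:
[[0.25, 0], [0, -2]]
Result: (-8 × 0.25, 11 × -2) = (-2, -22)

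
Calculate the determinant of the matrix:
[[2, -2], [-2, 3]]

For a 2×2 matrix [[a, b], [c, d]], det = ad - bc
det = (2)(3) - (-2)(-2) = 6 - 4 = 2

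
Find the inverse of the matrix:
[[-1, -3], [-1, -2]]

For [[a,b],[c,d]], inverse = (1/det)·[[d,-b],[-c,a]]
det = (-1)(-2) - (-3)(-1) = 2 - 3 = -1
Inverse = (1/-1)·[[-2, 3], [1, -1]]
= [[2, -3], [-1, 1]]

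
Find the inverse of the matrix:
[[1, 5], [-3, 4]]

For [[a,b],[c,d]], inverse = (1/det)·[[d,-b],[-c,a]]
det = (1)(4) - (5)(-3) = 4 - -15 = 19
Inverse = (1/19)·[[4, -5], [3, 1]]
= [[4/19, -5/19], [3/19, 1/19]]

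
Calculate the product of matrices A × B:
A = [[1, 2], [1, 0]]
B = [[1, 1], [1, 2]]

Matrix multiplication:
C[0][0] = 1×1 + 2×1 = 3
C[0][1] = 1×1 + 2×2 = 5
C[1][0] = 1×1 + 0×1 = 1
C[1][1] = 1×1 + 0×2 = 1
Result: [[3, 5], [1, 1]]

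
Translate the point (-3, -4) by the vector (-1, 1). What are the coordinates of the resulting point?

Translation by (-1, 1) (homogeneous matrix [[1, 0, -1], [0, 1, 1], [0, 0, 1]]):
x' = -3 + -1 = -4
y' = -4 + 1 = -3
Result: (-4, -3)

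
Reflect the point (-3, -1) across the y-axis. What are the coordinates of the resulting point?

Reflection across y-axis: (-3, -1) → (3, -1)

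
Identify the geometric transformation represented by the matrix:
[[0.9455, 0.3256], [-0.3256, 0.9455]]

This matrix represents: rotation by 341° counterclockwise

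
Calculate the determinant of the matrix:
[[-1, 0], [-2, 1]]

For a 2×2 matrix [[a, b], [c, d]], det = ad - bc
det = (-1)(1) - (0)(-2) = -1 - 0 = -1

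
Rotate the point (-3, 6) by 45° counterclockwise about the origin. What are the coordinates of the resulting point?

Rotation matrix for 45°: [[cos 45°, -sin 45°], [sin 45°, cos 45°]] ≈ [[0.707107, -0.707107], [0.707107, 0.707107]]
[[0.707107, -0.707107], [0.707107, 0.707107]] × [-3, 6]ᵀ ≈ [-6.3640, 2.1213]ᵀ
Result: (-6.3640, 2.1213)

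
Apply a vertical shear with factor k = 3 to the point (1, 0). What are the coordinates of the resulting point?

Shear matrix for vertical shear with factor k = 3:
[[1, 0], [3, 1]]
Result: (1, 0) → (1, 3)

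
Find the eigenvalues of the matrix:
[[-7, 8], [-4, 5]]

Characteristic equation: det(A - λI) = 0
λ² - (trace)λ + (det) = 0
trace = -7 + 5 = -2, det = (-7)(5) - (8)(-4) = -3
λ² - (-2)λ + (-3) = 0
λ = (-2 ± √((-2)² - 4·(-3))) / 2 = (-2 ± √16) / 2
Solving: λ = -3, 1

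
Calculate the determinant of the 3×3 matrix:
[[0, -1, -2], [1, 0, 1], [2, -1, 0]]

Expansion along first row:
det = 0·det([[0,1],[-1,0]]) - -1·det([[1,1],[2,0]]) + -2·det([[1,0],[2,-1]])
    = 0·(0·0 - 1·-1) - -1·(1·0 - 1·2) + -2·(1·-1 - 0·2)
    = 0·1 - -1·-2 + -2·-1
    = 0 + -2 + 2 = 0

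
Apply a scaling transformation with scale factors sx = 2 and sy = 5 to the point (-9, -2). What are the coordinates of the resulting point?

Scaling matrix:
[[2, 0], [0, 5]]
Result: (-9 × 2, -2 × 5) = (-18, -10)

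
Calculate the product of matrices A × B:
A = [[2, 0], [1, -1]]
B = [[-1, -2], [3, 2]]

Matrix multiplication:
C[0][0] = 2×-1 + 0×3 = -2
C[0][1] = 2×-2 + 0×2 = -4
C[1][0] = 1×-1 + -1×3 = -4
C[1][1] = 1×-2 + -1×2 = -4
Result: [[-2, -4], [-4, -4]]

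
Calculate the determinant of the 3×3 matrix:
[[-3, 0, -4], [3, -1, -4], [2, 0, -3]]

Expansion along first row:
det = -3·det([[-1,-4],[0,-3]]) - 0·det([[3,-4],[2,-3]]) + -4·det([[3,-1],[2,0]])
    = -3·(-1·-3 - -4·0) - 0·(3·-3 - -4·2) + -4·(3·0 - -1·2)
    = -3·3 - 0·-1 + -4·2
    = -9 + 0 + -8 = -17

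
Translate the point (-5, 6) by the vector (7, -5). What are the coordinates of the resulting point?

Translation by (7, -5) (homogeneous matrix [[1, 0, 7], [0, 1, -5], [0, 0, 1]]):
x' = -5 + 7 = 2
y' = 6 + -5 = 1
Result: (2, 1)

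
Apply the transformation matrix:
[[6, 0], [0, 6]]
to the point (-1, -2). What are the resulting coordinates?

Matrix multiplication:
[[6, 0], [0, 6]] × [-1, -2]ᵀ
= [(6)(-1) + (0)(-2), (0)(-1) + (6)(-2)]ᵀ
= [-6, -12]ᵀ
Result: (-6, -12)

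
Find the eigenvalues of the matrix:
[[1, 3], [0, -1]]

Characteristic equation: det(A - λI) = 0
λ² - (trace)λ + (det) = 0
trace = 1 + -1 = 0, det = (1)(-1) - (3)(0) = -1
λ² - (0)λ + (-1) = 0
λ = (0 ± √((0)² - 4·(-1))) / 2 = (0 ± √4) / 2
Solving: λ = -1, 1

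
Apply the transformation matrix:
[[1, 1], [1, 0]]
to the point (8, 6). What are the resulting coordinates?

Matrix multiplication:
[[1, 1], [1, 0]] × [8, 6]ᵀ
= [(1)(8) + (1)(6), (1)(8) + (0)(6)]ᵀ
= [14, 8]ᵀ
Result: (14, 8)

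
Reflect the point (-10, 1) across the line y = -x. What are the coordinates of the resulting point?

Reflection across line y = -x: (-10, 1) → (-1, 10)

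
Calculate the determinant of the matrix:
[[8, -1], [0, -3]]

For a 2×2 matrix [[a, b], [c, d]], det = ad - bc
det = (8)(-3) - (-1)(0) = -24 - 0 = -24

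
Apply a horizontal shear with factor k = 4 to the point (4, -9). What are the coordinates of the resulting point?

Shear matrix for horizontal shear with factor k = 4:
[[1, 4], [0, 1]]
Result: (4, -9) → (-32, -9)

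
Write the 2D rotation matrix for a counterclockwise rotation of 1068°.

Rotation matrix formula: [[cos θ, -sin θ], [sin θ, cos θ]]
For θ = 1068°:
cos(1068°) = 0.9781
sin(1068°) = -0.2079
Result: [[0.9781, 0.2079], [-0.2079, 0.9781]]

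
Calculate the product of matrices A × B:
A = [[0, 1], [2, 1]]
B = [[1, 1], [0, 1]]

Matrix multiplication:
C[0][0] = 0×1 + 1×0 = 0
C[0][1] = 0×1 + 1×1 = 1
C[1][0] = 2×1 + 1×0 = 2
C[1][1] = 2×1 + 1×1 = 3
Result: [[0, 1], [2, 3]]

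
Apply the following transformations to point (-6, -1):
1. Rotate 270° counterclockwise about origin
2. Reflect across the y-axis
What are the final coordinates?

Step 1: Rotate 270° → (-1, 6)
Step 2: Reflect across y-axis → (1, 6)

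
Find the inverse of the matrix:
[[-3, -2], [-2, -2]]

For [[a,b],[c,d]], inverse = (1/det)·[[d,-b],[-c,a]]
det = (-3)(-2) - (-2)(-2) = 6 - 4 = 2
Inverse = (1/2)·[[-2, 2], [2, -3]]
= [[-1, 1], [1, -3/2]]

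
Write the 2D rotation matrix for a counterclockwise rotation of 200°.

Rotation matrix formula: [[cos θ, -sin θ], [sin θ, cos θ]]
For θ = 200°:
cos(200°) = -0.9397
sin(200°) = -0.3420
Result: [[-0.9397, 0.3420], [-0.3420, -0.9397]]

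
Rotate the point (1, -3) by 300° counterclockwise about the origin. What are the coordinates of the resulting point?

Rotation matrix for 300°: [[cos 300°, -sin 300°], [sin 300°, cos 300°]] ≈ [[0.500000, 0.866025], [-0.866025, 0.500000]]
[[0.500000, 0.866025], [-0.866025, 0.500000]] × [1, -3]ᵀ ≈ [-2.0981, -2.3660]ᵀ
Result: (-2.0981, -2.3660)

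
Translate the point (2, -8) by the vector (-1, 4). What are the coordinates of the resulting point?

Translation by (-1, 4) (homogeneous matrix [[1, 0, -1], [0, 1, 4], [0, 0, 1]]):
x' = 2 + -1 = 1
y' = -8 + 4 = -4
Result: (1, -4)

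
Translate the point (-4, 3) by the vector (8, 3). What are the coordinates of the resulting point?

Translation by (8, 3) (homogeneous matrix [[1, 0, 8], [0, 1, 3], [0, 0, 1]]):
x' = -4 + 8 = 4
y' = 3 + 3 = 6
Result: (4, 6)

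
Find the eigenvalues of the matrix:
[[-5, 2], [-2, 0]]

Characteristic equation: det(A - λI) = 0
λ² - (trace)λ + (det) = 0
trace = -5 + 0 = -5, det = (-5)(0) - (2)(-2) = 4
λ² - (-5)λ + (4) = 0
λ = (-5 ± √((-5)² - 4·(4))) / 2 = (-5 ± √9) / 2
Solving: λ = -4, -1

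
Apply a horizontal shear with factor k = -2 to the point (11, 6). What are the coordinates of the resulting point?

Shear matrix for horizontal shear with factor k = -2:
[[1, -2], [0, 1]]
Result: (11, 6) → (-1, 6)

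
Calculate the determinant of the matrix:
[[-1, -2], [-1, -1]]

For a 2×2 matrix [[a, b], [c, d]], det = ad - bc
det = (-1)(-1) - (-2)(-1) = 1 - 2 = -1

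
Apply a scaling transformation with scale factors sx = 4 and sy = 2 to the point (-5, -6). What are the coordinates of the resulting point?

Scaling matrix:
[[4, 0], [0, 2]]
Result: (-5 × 4, -6 × 2) = (-20, -12)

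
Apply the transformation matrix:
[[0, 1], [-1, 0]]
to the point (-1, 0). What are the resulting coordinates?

Matrix multiplication:
[[0, 1], [-1, 0]] × [-1, 0]ᵀ
= [(0)(-1) + (1)(0), (-1)(-1) + (0)(0)]ᵀ
= [0, 1]ᵀ
Result: (0, 1)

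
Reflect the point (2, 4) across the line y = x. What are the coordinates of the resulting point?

Reflection across line y = x: (2, 4) → (4, 2)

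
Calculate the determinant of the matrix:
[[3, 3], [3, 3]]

For a 2×2 matrix [[a, b], [c, d]], det = ad - bc
det = (3)(3) - (3)(3) = 9 - 9 = 0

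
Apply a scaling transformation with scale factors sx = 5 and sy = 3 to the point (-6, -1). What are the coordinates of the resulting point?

Scaling matrix:
[[5, 0], [0, 3]]
Result: (-6 × 5, -1 × 3) = (-30, -3)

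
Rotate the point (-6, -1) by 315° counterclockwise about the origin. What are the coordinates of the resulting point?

Rotation matrix for 315°: [[cos 315°, -sin 315°], [sin 315°, cos 315°]] ≈ [[0.707107, 0.707107], [-0.707107, 0.707107]]
[[0.707107, 0.707107], [-0.707107, 0.707107]] × [-6, -1]ᵀ ≈ [-4.9497, 3.5355]ᵀ
Result: (-4.9497, 3.5355)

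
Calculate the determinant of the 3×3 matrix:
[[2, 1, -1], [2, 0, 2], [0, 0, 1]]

Expansion along first row:
det = 2·det([[0,2],[0,1]]) - 1·det([[2,2],[0,1]]) + -1·det([[2,0],[0,0]])
    = 2·(0·1 - 2·0) - 1·(2·1 - 2·0) + -1·(2·0 - 0·0)
    = 2·0 - 1·2 + -1·0
    = 0 + -2 + 0 = -2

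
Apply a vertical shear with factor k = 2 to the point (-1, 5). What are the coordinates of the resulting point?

Shear matrix for vertical shear with factor k = 2:
[[1, 0], [2, 1]]
Result: (-1, 5) → (-1, 3)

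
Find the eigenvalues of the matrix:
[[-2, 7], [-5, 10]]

Characteristic equation: det(A - λI) = 0
λ² - (trace)λ + (det) = 0
trace = -2 + 10 = 8, det = (-2)(10) - (7)(-5) = 15
λ² - (8)λ + (15) = 0
λ = (8 ± √((8)² - 4·(15))) / 2 = (8 ± √4) / 2
Solving: λ = 3, 5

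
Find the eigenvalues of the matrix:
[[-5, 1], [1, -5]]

Characteristic equation: det(A - λI) = 0
λ² - (trace)λ + (det) = 0
trace = -5 + -5 = -10, det = (-5)(-5) - (1)(1) = 24
λ² - (-10)λ + (24) = 0
λ = (-10 ± √((-10)² - 4·(24))) / 2 = (-10 ± √4) / 2
Solving: λ = -6, -4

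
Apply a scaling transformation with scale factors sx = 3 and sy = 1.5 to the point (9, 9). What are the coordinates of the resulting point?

Scaling matrix:
[[3, 0], [0, 1.50]]
Result: (9 × 3, 9 × 1.5) = (27, 13.5)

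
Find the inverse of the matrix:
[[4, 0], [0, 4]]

For [[a,b],[c,d]], inverse = (1/det)·[[d,-b],[-c,a]]
det = (4)(4) - (0)(0) = 16 - 0 = 16
Inverse = (1/16)·[[4, 0], [0, 4]]
= [[1/4, 0], [0, 1/4]]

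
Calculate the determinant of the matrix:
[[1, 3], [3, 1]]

For a 2×2 matrix [[a, b], [c, d]], det = ad - bc
det = (1)(1) - (3)(3) = 1 - 9 = -8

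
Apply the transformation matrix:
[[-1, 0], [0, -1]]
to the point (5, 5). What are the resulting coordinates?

Matrix multiplication:
[[-1, 0], [0, -1]] × [5, 5]ᵀ
= [(-1)(5) + (0)(5), (0)(5) + (-1)(5)]ᵀ
= [-5, -5]ᵀ
Result: (-5, -5)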